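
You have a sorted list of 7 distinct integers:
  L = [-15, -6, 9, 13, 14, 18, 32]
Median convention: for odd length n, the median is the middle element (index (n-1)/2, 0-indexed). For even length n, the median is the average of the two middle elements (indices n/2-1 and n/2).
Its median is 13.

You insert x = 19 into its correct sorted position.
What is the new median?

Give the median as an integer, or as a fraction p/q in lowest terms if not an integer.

Answer: 27/2

Derivation:
Old list (sorted, length 7): [-15, -6, 9, 13, 14, 18, 32]
Old median = 13
Insert x = 19
Old length odd (7). Middle was index 3 = 13.
New length even (8). New median = avg of two middle elements.
x = 19: 6 elements are < x, 1 elements are > x.
New sorted list: [-15, -6, 9, 13, 14, 18, 19, 32]
New median = 27/2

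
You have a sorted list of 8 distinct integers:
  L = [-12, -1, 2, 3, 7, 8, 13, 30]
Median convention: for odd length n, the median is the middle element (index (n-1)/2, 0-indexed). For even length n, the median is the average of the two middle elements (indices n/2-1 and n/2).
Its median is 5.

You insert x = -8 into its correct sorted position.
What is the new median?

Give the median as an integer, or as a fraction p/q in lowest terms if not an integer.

Answer: 3

Derivation:
Old list (sorted, length 8): [-12, -1, 2, 3, 7, 8, 13, 30]
Old median = 5
Insert x = -8
Old length even (8). Middle pair: indices 3,4 = 3,7.
New length odd (9). New median = single middle element.
x = -8: 1 elements are < x, 7 elements are > x.
New sorted list: [-12, -8, -1, 2, 3, 7, 8, 13, 30]
New median = 3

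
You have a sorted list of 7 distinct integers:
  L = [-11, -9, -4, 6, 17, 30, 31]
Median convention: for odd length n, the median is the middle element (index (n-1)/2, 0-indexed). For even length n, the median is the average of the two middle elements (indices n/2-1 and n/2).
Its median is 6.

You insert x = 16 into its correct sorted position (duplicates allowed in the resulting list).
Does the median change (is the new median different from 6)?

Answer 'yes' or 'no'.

Old median = 6
Insert x = 16
New median = 11
Changed? yes

Answer: yes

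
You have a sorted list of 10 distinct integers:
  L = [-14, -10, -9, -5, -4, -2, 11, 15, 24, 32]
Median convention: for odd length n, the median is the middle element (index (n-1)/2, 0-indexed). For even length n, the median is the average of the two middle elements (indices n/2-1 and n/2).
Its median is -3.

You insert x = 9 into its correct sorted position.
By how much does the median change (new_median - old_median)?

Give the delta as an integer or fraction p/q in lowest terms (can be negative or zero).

Old median = -3
After inserting x = 9: new sorted = [-14, -10, -9, -5, -4, -2, 9, 11, 15, 24, 32]
New median = -2
Delta = -2 - -3 = 1

Answer: 1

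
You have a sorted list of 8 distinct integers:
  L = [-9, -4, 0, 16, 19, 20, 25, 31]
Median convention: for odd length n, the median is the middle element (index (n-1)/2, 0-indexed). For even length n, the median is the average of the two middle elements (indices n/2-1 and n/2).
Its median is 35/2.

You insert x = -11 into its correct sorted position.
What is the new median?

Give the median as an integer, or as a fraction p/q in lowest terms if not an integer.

Answer: 16

Derivation:
Old list (sorted, length 8): [-9, -4, 0, 16, 19, 20, 25, 31]
Old median = 35/2
Insert x = -11
Old length even (8). Middle pair: indices 3,4 = 16,19.
New length odd (9). New median = single middle element.
x = -11: 0 elements are < x, 8 elements are > x.
New sorted list: [-11, -9, -4, 0, 16, 19, 20, 25, 31]
New median = 16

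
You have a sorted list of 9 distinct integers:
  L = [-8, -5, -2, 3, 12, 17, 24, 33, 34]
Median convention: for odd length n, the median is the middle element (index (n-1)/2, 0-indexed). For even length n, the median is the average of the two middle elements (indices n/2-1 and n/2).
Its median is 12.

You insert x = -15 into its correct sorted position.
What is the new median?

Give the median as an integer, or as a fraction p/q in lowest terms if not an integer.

Old list (sorted, length 9): [-8, -5, -2, 3, 12, 17, 24, 33, 34]
Old median = 12
Insert x = -15
Old length odd (9). Middle was index 4 = 12.
New length even (10). New median = avg of two middle elements.
x = -15: 0 elements are < x, 9 elements are > x.
New sorted list: [-15, -8, -5, -2, 3, 12, 17, 24, 33, 34]
New median = 15/2

Answer: 15/2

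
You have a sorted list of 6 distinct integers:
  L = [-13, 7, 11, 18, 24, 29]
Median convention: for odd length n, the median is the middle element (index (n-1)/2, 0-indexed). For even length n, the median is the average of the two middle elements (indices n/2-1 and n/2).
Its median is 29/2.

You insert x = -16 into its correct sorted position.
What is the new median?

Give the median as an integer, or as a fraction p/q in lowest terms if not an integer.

Old list (sorted, length 6): [-13, 7, 11, 18, 24, 29]
Old median = 29/2
Insert x = -16
Old length even (6). Middle pair: indices 2,3 = 11,18.
New length odd (7). New median = single middle element.
x = -16: 0 elements are < x, 6 elements are > x.
New sorted list: [-16, -13, 7, 11, 18, 24, 29]
New median = 11

Answer: 11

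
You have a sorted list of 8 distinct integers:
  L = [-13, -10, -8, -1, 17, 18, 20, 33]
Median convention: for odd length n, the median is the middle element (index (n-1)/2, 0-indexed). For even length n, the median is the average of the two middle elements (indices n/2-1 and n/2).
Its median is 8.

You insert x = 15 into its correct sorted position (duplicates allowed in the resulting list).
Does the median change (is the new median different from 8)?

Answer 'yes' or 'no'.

Old median = 8
Insert x = 15
New median = 15
Changed? yes

Answer: yes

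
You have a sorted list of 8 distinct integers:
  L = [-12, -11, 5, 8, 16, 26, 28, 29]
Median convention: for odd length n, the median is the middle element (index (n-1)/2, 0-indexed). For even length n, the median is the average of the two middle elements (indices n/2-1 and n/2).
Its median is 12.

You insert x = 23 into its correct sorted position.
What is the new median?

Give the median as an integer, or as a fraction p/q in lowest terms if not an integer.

Answer: 16

Derivation:
Old list (sorted, length 8): [-12, -11, 5, 8, 16, 26, 28, 29]
Old median = 12
Insert x = 23
Old length even (8). Middle pair: indices 3,4 = 8,16.
New length odd (9). New median = single middle element.
x = 23: 5 elements are < x, 3 elements are > x.
New sorted list: [-12, -11, 5, 8, 16, 23, 26, 28, 29]
New median = 16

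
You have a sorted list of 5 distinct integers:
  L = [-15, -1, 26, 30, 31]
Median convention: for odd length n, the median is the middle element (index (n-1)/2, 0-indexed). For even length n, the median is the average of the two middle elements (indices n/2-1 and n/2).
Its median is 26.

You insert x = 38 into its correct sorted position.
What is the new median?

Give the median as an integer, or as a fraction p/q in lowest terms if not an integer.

Answer: 28

Derivation:
Old list (sorted, length 5): [-15, -1, 26, 30, 31]
Old median = 26
Insert x = 38
Old length odd (5). Middle was index 2 = 26.
New length even (6). New median = avg of two middle elements.
x = 38: 5 elements are < x, 0 elements are > x.
New sorted list: [-15, -1, 26, 30, 31, 38]
New median = 28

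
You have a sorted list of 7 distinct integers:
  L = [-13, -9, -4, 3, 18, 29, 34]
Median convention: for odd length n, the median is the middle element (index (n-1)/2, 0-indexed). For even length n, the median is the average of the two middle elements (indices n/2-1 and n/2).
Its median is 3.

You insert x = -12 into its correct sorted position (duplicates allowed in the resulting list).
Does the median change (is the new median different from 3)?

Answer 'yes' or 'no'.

Answer: yes

Derivation:
Old median = 3
Insert x = -12
New median = -1/2
Changed? yes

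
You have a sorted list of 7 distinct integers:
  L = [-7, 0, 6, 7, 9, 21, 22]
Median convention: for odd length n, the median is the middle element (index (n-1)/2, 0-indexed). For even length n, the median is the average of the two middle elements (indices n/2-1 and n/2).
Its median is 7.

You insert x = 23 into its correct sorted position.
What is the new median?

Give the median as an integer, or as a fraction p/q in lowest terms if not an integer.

Old list (sorted, length 7): [-7, 0, 6, 7, 9, 21, 22]
Old median = 7
Insert x = 23
Old length odd (7). Middle was index 3 = 7.
New length even (8). New median = avg of two middle elements.
x = 23: 7 elements are < x, 0 elements are > x.
New sorted list: [-7, 0, 6, 7, 9, 21, 22, 23]
New median = 8

Answer: 8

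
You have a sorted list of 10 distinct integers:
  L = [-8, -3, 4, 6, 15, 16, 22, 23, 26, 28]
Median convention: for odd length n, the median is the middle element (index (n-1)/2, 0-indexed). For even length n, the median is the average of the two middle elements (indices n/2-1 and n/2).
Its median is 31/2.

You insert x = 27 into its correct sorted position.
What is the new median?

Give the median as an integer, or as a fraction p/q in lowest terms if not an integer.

Answer: 16

Derivation:
Old list (sorted, length 10): [-8, -3, 4, 6, 15, 16, 22, 23, 26, 28]
Old median = 31/2
Insert x = 27
Old length even (10). Middle pair: indices 4,5 = 15,16.
New length odd (11). New median = single middle element.
x = 27: 9 elements are < x, 1 elements are > x.
New sorted list: [-8, -3, 4, 6, 15, 16, 22, 23, 26, 27, 28]
New median = 16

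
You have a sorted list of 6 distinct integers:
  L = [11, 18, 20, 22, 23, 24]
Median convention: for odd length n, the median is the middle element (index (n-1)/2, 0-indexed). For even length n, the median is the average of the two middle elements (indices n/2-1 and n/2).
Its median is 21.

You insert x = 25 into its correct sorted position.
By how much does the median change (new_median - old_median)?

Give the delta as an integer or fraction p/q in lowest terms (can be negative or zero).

Old median = 21
After inserting x = 25: new sorted = [11, 18, 20, 22, 23, 24, 25]
New median = 22
Delta = 22 - 21 = 1

Answer: 1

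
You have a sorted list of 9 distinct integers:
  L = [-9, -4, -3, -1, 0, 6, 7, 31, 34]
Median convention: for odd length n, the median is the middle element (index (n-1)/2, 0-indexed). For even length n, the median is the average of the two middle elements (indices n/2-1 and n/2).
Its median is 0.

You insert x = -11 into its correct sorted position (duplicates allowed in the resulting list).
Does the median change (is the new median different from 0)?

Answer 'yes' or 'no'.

Answer: yes

Derivation:
Old median = 0
Insert x = -11
New median = -1/2
Changed? yes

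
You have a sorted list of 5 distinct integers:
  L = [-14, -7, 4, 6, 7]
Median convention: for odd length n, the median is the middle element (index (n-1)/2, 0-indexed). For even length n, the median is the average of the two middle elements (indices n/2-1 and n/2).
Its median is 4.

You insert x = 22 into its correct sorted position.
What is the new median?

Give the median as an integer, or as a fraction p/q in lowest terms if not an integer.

Old list (sorted, length 5): [-14, -7, 4, 6, 7]
Old median = 4
Insert x = 22
Old length odd (5). Middle was index 2 = 4.
New length even (6). New median = avg of two middle elements.
x = 22: 5 elements are < x, 0 elements are > x.
New sorted list: [-14, -7, 4, 6, 7, 22]
New median = 5

Answer: 5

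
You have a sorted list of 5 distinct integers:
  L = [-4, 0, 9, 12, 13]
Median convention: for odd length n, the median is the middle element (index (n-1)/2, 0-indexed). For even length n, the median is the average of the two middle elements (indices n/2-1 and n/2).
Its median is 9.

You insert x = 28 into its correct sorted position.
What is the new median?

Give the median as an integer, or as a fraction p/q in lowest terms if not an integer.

Answer: 21/2

Derivation:
Old list (sorted, length 5): [-4, 0, 9, 12, 13]
Old median = 9
Insert x = 28
Old length odd (5). Middle was index 2 = 9.
New length even (6). New median = avg of two middle elements.
x = 28: 5 elements are < x, 0 elements are > x.
New sorted list: [-4, 0, 9, 12, 13, 28]
New median = 21/2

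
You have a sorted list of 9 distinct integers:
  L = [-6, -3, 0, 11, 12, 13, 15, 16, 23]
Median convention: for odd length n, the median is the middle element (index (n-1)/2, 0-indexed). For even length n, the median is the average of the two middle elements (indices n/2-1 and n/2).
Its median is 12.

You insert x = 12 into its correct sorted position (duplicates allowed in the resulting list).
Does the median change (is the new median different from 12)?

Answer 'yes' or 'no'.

Old median = 12
Insert x = 12
New median = 12
Changed? no

Answer: no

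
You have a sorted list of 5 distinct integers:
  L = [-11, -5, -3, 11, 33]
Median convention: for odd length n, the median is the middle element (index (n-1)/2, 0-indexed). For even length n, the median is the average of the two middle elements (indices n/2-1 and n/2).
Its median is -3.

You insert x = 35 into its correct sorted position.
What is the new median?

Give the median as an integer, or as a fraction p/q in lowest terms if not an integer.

Old list (sorted, length 5): [-11, -5, -3, 11, 33]
Old median = -3
Insert x = 35
Old length odd (5). Middle was index 2 = -3.
New length even (6). New median = avg of two middle elements.
x = 35: 5 elements are < x, 0 elements are > x.
New sorted list: [-11, -5, -3, 11, 33, 35]
New median = 4

Answer: 4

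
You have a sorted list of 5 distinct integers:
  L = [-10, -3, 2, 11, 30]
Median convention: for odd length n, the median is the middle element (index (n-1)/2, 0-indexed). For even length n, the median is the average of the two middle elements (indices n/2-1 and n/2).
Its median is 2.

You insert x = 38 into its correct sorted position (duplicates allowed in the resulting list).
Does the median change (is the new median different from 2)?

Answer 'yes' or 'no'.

Answer: yes

Derivation:
Old median = 2
Insert x = 38
New median = 13/2
Changed? yes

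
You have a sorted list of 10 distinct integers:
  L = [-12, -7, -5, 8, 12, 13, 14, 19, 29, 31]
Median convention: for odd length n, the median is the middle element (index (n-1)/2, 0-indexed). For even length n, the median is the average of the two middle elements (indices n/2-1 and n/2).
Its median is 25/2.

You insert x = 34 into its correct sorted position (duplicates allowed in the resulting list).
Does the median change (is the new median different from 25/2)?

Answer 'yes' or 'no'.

Old median = 25/2
Insert x = 34
New median = 13
Changed? yes

Answer: yes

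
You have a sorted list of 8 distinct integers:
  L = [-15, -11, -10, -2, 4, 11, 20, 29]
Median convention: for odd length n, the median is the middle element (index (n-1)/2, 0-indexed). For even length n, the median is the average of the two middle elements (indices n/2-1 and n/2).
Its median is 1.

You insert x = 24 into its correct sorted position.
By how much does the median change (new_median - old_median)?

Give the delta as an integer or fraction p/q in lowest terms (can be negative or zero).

Answer: 3

Derivation:
Old median = 1
After inserting x = 24: new sorted = [-15, -11, -10, -2, 4, 11, 20, 24, 29]
New median = 4
Delta = 4 - 1 = 3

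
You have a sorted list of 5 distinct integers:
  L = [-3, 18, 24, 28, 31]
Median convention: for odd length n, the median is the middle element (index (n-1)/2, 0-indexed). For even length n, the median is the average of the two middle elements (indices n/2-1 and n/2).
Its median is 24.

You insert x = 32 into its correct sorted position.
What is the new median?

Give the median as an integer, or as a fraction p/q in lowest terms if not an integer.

Answer: 26

Derivation:
Old list (sorted, length 5): [-3, 18, 24, 28, 31]
Old median = 24
Insert x = 32
Old length odd (5). Middle was index 2 = 24.
New length even (6). New median = avg of two middle elements.
x = 32: 5 elements are < x, 0 elements are > x.
New sorted list: [-3, 18, 24, 28, 31, 32]
New median = 26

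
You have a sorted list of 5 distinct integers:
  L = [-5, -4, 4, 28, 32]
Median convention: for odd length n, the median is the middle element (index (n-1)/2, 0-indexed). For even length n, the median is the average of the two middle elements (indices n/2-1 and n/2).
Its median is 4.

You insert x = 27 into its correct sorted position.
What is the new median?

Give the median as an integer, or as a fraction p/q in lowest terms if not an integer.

Answer: 31/2

Derivation:
Old list (sorted, length 5): [-5, -4, 4, 28, 32]
Old median = 4
Insert x = 27
Old length odd (5). Middle was index 2 = 4.
New length even (6). New median = avg of two middle elements.
x = 27: 3 elements are < x, 2 elements are > x.
New sorted list: [-5, -4, 4, 27, 28, 32]
New median = 31/2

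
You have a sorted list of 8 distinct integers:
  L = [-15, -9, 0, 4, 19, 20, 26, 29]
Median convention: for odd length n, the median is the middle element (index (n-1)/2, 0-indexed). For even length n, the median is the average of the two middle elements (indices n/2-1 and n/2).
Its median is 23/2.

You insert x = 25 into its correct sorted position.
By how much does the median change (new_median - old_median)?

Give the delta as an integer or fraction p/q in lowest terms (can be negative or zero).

Old median = 23/2
After inserting x = 25: new sorted = [-15, -9, 0, 4, 19, 20, 25, 26, 29]
New median = 19
Delta = 19 - 23/2 = 15/2

Answer: 15/2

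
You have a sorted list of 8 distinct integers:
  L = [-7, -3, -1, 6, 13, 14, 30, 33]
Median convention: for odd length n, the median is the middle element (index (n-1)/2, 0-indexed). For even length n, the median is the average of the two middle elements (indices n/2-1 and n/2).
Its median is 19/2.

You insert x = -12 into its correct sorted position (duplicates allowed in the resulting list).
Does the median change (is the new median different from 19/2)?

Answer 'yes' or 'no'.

Old median = 19/2
Insert x = -12
New median = 6
Changed? yes

Answer: yes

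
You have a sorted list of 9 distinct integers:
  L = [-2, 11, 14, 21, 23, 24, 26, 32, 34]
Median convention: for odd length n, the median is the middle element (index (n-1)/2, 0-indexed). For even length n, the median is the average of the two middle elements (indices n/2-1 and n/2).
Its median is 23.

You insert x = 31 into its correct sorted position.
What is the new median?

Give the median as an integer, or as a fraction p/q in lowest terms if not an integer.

Old list (sorted, length 9): [-2, 11, 14, 21, 23, 24, 26, 32, 34]
Old median = 23
Insert x = 31
Old length odd (9). Middle was index 4 = 23.
New length even (10). New median = avg of two middle elements.
x = 31: 7 elements are < x, 2 elements are > x.
New sorted list: [-2, 11, 14, 21, 23, 24, 26, 31, 32, 34]
New median = 47/2

Answer: 47/2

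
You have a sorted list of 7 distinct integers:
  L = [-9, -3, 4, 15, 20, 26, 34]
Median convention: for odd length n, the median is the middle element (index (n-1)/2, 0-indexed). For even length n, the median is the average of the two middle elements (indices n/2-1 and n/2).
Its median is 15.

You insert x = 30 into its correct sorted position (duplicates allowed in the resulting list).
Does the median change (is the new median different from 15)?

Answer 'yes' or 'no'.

Old median = 15
Insert x = 30
New median = 35/2
Changed? yes

Answer: yes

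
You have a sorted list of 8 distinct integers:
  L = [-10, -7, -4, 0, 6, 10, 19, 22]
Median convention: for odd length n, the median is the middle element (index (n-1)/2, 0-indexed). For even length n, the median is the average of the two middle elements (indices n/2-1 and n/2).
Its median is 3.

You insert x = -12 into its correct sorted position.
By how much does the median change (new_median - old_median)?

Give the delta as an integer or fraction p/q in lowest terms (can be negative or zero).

Old median = 3
After inserting x = -12: new sorted = [-12, -10, -7, -4, 0, 6, 10, 19, 22]
New median = 0
Delta = 0 - 3 = -3

Answer: -3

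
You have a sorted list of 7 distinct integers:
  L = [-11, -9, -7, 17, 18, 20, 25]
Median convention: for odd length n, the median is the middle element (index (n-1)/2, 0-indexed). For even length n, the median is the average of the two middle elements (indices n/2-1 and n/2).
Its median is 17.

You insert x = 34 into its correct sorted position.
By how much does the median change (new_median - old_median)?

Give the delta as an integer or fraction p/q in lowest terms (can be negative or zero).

Answer: 1/2

Derivation:
Old median = 17
After inserting x = 34: new sorted = [-11, -9, -7, 17, 18, 20, 25, 34]
New median = 35/2
Delta = 35/2 - 17 = 1/2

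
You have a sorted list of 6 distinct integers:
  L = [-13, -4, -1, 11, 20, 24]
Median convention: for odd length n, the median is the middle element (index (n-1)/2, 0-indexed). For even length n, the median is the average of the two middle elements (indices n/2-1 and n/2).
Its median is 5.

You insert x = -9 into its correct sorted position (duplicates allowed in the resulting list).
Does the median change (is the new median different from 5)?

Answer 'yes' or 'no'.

Answer: yes

Derivation:
Old median = 5
Insert x = -9
New median = -1
Changed? yes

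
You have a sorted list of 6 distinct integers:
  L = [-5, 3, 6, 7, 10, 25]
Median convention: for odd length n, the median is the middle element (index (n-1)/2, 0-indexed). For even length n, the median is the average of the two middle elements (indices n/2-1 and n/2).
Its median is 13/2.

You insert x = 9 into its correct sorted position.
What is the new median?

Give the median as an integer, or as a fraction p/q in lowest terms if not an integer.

Old list (sorted, length 6): [-5, 3, 6, 7, 10, 25]
Old median = 13/2
Insert x = 9
Old length even (6). Middle pair: indices 2,3 = 6,7.
New length odd (7). New median = single middle element.
x = 9: 4 elements are < x, 2 elements are > x.
New sorted list: [-5, 3, 6, 7, 9, 10, 25]
New median = 7

Answer: 7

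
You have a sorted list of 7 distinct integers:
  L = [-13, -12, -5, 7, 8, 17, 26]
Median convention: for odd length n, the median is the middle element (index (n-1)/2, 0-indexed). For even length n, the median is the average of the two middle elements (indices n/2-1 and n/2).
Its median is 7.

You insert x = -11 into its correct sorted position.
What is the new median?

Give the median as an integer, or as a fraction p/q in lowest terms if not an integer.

Answer: 1

Derivation:
Old list (sorted, length 7): [-13, -12, -5, 7, 8, 17, 26]
Old median = 7
Insert x = -11
Old length odd (7). Middle was index 3 = 7.
New length even (8). New median = avg of two middle elements.
x = -11: 2 elements are < x, 5 elements are > x.
New sorted list: [-13, -12, -11, -5, 7, 8, 17, 26]
New median = 1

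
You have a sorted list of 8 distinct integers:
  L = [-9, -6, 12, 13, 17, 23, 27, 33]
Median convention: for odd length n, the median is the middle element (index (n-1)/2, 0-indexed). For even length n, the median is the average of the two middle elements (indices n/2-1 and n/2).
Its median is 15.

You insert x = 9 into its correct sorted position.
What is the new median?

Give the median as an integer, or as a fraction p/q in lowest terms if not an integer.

Answer: 13

Derivation:
Old list (sorted, length 8): [-9, -6, 12, 13, 17, 23, 27, 33]
Old median = 15
Insert x = 9
Old length even (8). Middle pair: indices 3,4 = 13,17.
New length odd (9). New median = single middle element.
x = 9: 2 elements are < x, 6 elements are > x.
New sorted list: [-9, -6, 9, 12, 13, 17, 23, 27, 33]
New median = 13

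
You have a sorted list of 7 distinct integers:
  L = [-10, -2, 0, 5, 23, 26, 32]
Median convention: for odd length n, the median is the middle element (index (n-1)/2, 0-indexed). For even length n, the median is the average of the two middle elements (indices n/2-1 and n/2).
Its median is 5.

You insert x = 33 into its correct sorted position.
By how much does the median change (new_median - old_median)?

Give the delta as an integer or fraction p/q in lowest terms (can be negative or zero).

Old median = 5
After inserting x = 33: new sorted = [-10, -2, 0, 5, 23, 26, 32, 33]
New median = 14
Delta = 14 - 5 = 9

Answer: 9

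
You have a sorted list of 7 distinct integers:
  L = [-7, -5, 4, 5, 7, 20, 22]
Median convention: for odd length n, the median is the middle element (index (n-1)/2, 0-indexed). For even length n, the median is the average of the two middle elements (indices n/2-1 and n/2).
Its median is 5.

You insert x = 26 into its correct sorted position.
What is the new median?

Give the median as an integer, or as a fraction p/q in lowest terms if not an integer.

Answer: 6

Derivation:
Old list (sorted, length 7): [-7, -5, 4, 5, 7, 20, 22]
Old median = 5
Insert x = 26
Old length odd (7). Middle was index 3 = 5.
New length even (8). New median = avg of two middle elements.
x = 26: 7 elements are < x, 0 elements are > x.
New sorted list: [-7, -5, 4, 5, 7, 20, 22, 26]
New median = 6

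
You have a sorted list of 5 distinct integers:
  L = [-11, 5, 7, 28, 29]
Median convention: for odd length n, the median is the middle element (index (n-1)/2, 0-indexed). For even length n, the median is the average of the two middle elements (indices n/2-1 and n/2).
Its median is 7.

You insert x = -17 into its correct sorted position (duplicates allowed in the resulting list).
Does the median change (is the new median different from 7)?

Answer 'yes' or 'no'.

Answer: yes

Derivation:
Old median = 7
Insert x = -17
New median = 6
Changed? yes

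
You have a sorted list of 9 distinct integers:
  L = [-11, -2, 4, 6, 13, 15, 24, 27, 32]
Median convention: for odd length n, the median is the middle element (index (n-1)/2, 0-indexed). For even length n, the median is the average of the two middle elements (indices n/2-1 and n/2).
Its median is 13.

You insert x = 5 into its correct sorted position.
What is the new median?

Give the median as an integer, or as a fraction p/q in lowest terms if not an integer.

Answer: 19/2

Derivation:
Old list (sorted, length 9): [-11, -2, 4, 6, 13, 15, 24, 27, 32]
Old median = 13
Insert x = 5
Old length odd (9). Middle was index 4 = 13.
New length even (10). New median = avg of two middle elements.
x = 5: 3 elements are < x, 6 elements are > x.
New sorted list: [-11, -2, 4, 5, 6, 13, 15, 24, 27, 32]
New median = 19/2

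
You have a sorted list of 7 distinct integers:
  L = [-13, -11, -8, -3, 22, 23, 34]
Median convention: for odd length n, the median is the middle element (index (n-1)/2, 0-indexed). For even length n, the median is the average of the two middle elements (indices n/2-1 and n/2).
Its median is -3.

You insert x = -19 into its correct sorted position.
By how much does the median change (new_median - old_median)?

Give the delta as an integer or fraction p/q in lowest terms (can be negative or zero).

Old median = -3
After inserting x = -19: new sorted = [-19, -13, -11, -8, -3, 22, 23, 34]
New median = -11/2
Delta = -11/2 - -3 = -5/2

Answer: -5/2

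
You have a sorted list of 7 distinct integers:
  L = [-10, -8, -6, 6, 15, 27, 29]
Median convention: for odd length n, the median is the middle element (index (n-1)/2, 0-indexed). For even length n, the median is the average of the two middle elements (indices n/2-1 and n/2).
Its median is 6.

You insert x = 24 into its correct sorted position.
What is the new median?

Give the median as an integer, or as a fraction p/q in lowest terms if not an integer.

Answer: 21/2

Derivation:
Old list (sorted, length 7): [-10, -8, -6, 6, 15, 27, 29]
Old median = 6
Insert x = 24
Old length odd (7). Middle was index 3 = 6.
New length even (8). New median = avg of two middle elements.
x = 24: 5 elements are < x, 2 elements are > x.
New sorted list: [-10, -8, -6, 6, 15, 24, 27, 29]
New median = 21/2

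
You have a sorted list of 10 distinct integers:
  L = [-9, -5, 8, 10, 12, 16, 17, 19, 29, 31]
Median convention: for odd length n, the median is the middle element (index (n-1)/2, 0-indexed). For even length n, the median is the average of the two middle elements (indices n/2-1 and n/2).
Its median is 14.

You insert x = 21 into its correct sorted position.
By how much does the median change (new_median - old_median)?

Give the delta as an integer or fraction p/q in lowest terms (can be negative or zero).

Answer: 2

Derivation:
Old median = 14
After inserting x = 21: new sorted = [-9, -5, 8, 10, 12, 16, 17, 19, 21, 29, 31]
New median = 16
Delta = 16 - 14 = 2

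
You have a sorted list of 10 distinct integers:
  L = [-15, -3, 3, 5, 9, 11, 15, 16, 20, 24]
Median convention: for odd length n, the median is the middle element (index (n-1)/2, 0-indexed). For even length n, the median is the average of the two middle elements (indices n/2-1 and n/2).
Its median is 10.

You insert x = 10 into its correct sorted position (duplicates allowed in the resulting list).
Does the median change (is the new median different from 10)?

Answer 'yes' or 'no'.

Answer: no

Derivation:
Old median = 10
Insert x = 10
New median = 10
Changed? no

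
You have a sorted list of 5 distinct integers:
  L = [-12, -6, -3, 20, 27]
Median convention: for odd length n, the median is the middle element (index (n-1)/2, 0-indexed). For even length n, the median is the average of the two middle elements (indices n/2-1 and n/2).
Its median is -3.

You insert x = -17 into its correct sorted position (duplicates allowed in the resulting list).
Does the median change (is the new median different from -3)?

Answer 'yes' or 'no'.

Answer: yes

Derivation:
Old median = -3
Insert x = -17
New median = -9/2
Changed? yes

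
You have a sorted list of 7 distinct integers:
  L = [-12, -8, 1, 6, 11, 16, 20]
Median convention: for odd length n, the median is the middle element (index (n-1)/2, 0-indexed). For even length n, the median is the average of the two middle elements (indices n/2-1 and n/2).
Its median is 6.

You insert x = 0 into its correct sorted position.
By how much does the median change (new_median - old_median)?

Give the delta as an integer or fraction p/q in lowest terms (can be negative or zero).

Answer: -5/2

Derivation:
Old median = 6
After inserting x = 0: new sorted = [-12, -8, 0, 1, 6, 11, 16, 20]
New median = 7/2
Delta = 7/2 - 6 = -5/2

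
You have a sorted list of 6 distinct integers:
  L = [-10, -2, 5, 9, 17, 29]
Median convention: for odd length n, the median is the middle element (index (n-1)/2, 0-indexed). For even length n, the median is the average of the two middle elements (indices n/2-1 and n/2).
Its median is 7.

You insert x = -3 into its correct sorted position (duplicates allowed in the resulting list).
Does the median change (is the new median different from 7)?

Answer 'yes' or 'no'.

Old median = 7
Insert x = -3
New median = 5
Changed? yes

Answer: yes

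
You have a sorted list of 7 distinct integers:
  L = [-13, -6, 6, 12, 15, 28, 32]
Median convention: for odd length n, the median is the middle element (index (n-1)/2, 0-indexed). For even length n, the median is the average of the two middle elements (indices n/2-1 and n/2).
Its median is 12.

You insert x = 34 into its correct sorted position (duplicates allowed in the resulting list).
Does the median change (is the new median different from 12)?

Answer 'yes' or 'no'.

Old median = 12
Insert x = 34
New median = 27/2
Changed? yes

Answer: yes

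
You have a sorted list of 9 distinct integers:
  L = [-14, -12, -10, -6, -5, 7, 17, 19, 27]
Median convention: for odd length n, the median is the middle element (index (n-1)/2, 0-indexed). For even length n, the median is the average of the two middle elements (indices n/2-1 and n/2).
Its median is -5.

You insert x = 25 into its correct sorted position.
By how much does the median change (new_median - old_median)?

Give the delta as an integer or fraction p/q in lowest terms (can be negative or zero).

Answer: 6

Derivation:
Old median = -5
After inserting x = 25: new sorted = [-14, -12, -10, -6, -5, 7, 17, 19, 25, 27]
New median = 1
Delta = 1 - -5 = 6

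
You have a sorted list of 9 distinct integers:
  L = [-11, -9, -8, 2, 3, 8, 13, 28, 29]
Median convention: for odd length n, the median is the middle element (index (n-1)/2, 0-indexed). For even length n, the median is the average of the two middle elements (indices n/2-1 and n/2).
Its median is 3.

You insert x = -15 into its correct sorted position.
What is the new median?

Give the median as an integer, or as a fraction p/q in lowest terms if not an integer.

Old list (sorted, length 9): [-11, -9, -8, 2, 3, 8, 13, 28, 29]
Old median = 3
Insert x = -15
Old length odd (9). Middle was index 4 = 3.
New length even (10). New median = avg of two middle elements.
x = -15: 0 elements are < x, 9 elements are > x.
New sorted list: [-15, -11, -9, -8, 2, 3, 8, 13, 28, 29]
New median = 5/2

Answer: 5/2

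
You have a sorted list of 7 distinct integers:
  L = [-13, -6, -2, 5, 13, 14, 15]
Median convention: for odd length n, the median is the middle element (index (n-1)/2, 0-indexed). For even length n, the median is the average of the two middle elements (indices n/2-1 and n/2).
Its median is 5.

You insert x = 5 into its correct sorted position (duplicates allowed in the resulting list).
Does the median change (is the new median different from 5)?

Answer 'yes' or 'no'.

Answer: no

Derivation:
Old median = 5
Insert x = 5
New median = 5
Changed? no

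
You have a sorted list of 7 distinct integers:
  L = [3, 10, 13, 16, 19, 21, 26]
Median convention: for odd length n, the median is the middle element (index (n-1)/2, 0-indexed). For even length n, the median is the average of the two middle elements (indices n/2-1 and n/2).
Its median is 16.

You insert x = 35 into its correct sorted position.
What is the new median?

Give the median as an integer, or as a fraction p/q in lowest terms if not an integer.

Old list (sorted, length 7): [3, 10, 13, 16, 19, 21, 26]
Old median = 16
Insert x = 35
Old length odd (7). Middle was index 3 = 16.
New length even (8). New median = avg of two middle elements.
x = 35: 7 elements are < x, 0 elements are > x.
New sorted list: [3, 10, 13, 16, 19, 21, 26, 35]
New median = 35/2

Answer: 35/2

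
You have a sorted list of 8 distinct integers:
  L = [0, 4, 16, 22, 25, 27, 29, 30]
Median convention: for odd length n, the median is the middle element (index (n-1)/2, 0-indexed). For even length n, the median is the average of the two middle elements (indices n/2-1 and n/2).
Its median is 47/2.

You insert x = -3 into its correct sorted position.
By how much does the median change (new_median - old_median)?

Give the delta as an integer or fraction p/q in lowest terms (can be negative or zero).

Answer: -3/2

Derivation:
Old median = 47/2
After inserting x = -3: new sorted = [-3, 0, 4, 16, 22, 25, 27, 29, 30]
New median = 22
Delta = 22 - 47/2 = -3/2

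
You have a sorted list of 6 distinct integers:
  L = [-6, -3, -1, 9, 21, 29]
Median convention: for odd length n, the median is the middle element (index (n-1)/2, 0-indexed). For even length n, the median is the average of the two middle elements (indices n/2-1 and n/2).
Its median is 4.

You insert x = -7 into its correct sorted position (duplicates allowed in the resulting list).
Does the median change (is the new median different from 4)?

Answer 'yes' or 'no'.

Old median = 4
Insert x = -7
New median = -1
Changed? yes

Answer: yes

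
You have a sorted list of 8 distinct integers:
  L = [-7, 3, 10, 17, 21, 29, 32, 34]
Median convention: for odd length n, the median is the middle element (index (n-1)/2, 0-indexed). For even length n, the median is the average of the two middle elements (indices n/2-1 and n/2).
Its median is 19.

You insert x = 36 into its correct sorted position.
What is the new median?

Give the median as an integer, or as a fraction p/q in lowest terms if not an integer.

Old list (sorted, length 8): [-7, 3, 10, 17, 21, 29, 32, 34]
Old median = 19
Insert x = 36
Old length even (8). Middle pair: indices 3,4 = 17,21.
New length odd (9). New median = single middle element.
x = 36: 8 elements are < x, 0 elements are > x.
New sorted list: [-7, 3, 10, 17, 21, 29, 32, 34, 36]
New median = 21

Answer: 21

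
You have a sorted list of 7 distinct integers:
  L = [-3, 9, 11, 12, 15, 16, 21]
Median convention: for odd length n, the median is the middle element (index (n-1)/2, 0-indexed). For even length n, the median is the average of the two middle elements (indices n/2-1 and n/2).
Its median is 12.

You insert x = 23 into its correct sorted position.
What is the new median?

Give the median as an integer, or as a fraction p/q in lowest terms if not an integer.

Old list (sorted, length 7): [-3, 9, 11, 12, 15, 16, 21]
Old median = 12
Insert x = 23
Old length odd (7). Middle was index 3 = 12.
New length even (8). New median = avg of two middle elements.
x = 23: 7 elements are < x, 0 elements are > x.
New sorted list: [-3, 9, 11, 12, 15, 16, 21, 23]
New median = 27/2

Answer: 27/2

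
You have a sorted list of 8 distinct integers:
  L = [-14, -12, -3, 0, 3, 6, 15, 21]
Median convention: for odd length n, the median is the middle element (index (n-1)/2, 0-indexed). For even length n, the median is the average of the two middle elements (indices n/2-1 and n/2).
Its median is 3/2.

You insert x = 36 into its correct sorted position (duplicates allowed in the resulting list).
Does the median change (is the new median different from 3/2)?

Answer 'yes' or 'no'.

Answer: yes

Derivation:
Old median = 3/2
Insert x = 36
New median = 3
Changed? yes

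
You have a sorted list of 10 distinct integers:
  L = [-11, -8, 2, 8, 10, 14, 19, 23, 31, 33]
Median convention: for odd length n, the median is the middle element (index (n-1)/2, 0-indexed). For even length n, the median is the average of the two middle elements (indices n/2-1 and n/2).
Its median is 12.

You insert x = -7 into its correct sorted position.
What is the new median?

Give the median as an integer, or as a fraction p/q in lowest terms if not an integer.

Answer: 10

Derivation:
Old list (sorted, length 10): [-11, -8, 2, 8, 10, 14, 19, 23, 31, 33]
Old median = 12
Insert x = -7
Old length even (10). Middle pair: indices 4,5 = 10,14.
New length odd (11). New median = single middle element.
x = -7: 2 elements are < x, 8 elements are > x.
New sorted list: [-11, -8, -7, 2, 8, 10, 14, 19, 23, 31, 33]
New median = 10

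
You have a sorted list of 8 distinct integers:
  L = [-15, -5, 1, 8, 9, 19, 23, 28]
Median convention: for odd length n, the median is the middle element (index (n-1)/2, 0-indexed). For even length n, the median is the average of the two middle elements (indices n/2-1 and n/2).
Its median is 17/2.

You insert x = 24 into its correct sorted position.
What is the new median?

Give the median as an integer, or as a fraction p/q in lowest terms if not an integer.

Answer: 9

Derivation:
Old list (sorted, length 8): [-15, -5, 1, 8, 9, 19, 23, 28]
Old median = 17/2
Insert x = 24
Old length even (8). Middle pair: indices 3,4 = 8,9.
New length odd (9). New median = single middle element.
x = 24: 7 elements are < x, 1 elements are > x.
New sorted list: [-15, -5, 1, 8, 9, 19, 23, 24, 28]
New median = 9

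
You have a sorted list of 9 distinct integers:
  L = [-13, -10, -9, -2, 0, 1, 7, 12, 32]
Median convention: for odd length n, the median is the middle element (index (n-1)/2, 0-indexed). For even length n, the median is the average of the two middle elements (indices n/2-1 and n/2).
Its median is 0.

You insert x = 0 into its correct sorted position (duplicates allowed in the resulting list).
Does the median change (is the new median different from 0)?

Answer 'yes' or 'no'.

Old median = 0
Insert x = 0
New median = 0
Changed? no

Answer: no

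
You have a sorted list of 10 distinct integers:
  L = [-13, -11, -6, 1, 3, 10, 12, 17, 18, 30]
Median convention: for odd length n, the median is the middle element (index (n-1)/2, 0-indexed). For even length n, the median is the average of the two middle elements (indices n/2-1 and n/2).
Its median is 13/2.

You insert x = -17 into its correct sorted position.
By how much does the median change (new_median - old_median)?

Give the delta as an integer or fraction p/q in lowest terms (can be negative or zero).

Answer: -7/2

Derivation:
Old median = 13/2
After inserting x = -17: new sorted = [-17, -13, -11, -6, 1, 3, 10, 12, 17, 18, 30]
New median = 3
Delta = 3 - 13/2 = -7/2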